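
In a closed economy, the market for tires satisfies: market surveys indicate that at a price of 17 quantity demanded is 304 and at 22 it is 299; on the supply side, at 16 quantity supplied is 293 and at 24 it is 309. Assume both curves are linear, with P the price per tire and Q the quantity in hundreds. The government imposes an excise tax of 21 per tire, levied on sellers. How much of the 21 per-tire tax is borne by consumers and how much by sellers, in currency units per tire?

Demand slope: (299 − 304)/(22 − 17) = -1, so Qd = 321 − P.
Supply slope: (309 − 293)/(24 − 16) = 2, so Qs = 2P + 261.
Without the tax, 321 − P = 2P + 261 gives 3P = 60, so P* = 20 and Q* = 301.
With the tax collected from sellers, supply shifts: Qs = 2(P − 21) + 261.
Solving gives Q = 287 with consumers paying 34 and sellers receiving 13 (the 21 wedge).
Burden on consumers: 14; on sellers: 7. (They sum to 21.)

Consumers bear 14 per tire; sellers bear 7 per tire.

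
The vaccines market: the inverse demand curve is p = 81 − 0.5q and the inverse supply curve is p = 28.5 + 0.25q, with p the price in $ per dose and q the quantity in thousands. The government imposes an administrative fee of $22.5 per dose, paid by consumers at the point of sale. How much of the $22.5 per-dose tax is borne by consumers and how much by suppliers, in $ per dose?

Consumers bear $15 per dose; suppliers bear $7.5 per dose.

Inverting to q(p) form: qd = 162 − 2p; qs = 4p − 114.
Before the tax: set 162 − 2p = 4p − 114 → p* = $46, q* = 70.
With the tax collected from consumers, demand (in seller-price terms) shifts: qd = 162 − 2(p + 22.5).
Solving gives q = 40 with consumers paying $61 and suppliers receiving $38.5 (the $22.5 wedge).
Burden on consumers: $15; on suppliers: $7.5. (They sum to $22.5.)
The less price-elastic side of the market bears the larger share of a per-unit tax.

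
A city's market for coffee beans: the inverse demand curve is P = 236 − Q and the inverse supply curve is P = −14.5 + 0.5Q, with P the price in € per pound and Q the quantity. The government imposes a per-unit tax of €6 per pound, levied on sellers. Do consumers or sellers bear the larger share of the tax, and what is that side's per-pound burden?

Consumers bear the larger share: €4 per pound.

Rewrite in direct form: Qd = 236 − P and Qs = 2P + 29.
Before the tax: set 236 − P = 2P + 29 → P* = €69, Q* = 167.
With the tax collected from sellers, supply shifts: Qs = 2(P − 6) + 29.
New equilibrium: consumers pay €73, sellers receive €67, Q = 163. (Wedge: Pb − Ps = 6.)
Per-pound burden: consumers €4, sellers €2.
Consumers take the larger share because demand is less price-elastic here (demand slope 1 vs supply slope 2).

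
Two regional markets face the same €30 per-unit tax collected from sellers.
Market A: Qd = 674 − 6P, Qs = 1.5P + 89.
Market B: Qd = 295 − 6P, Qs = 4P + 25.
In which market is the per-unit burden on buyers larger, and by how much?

Market A: pre-tax P* = €78, Q* = 206; post-tax Q = 170; per-unit burden on buyers = €6.
Market B: pre-tax P* = €27, Q* = 133; post-tax Q = 61; per-unit burden on buyers = €12.
Difference: €6 vs €12 → market B is larger by €6.

Market B, by €6.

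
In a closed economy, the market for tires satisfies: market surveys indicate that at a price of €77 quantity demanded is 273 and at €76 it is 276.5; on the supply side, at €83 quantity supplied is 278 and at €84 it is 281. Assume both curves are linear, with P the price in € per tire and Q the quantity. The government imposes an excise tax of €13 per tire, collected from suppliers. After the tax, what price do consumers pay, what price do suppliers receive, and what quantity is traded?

Demand slope: (276.5 − 273)/(76 − 77) = -3.5, so Qd = 542.5 − 3.5P.
Supply slope: (281 − 278)/(84 − 83) = 3, so Qs = 3P + 29.
Without the tax, 542.5 − 3.5P = 3P + 29 gives 6.5P = 513.5, so P* = €79 and Q* = 266.
With the tax collected from suppliers, supply shifts: Qs = 3(P − 13) + 29.
Solving gives Q = 245 with consumers paying €85 and suppliers receiving €72 (the €13 wedge).
The less price-elastic side of the market bears the larger share of a per-unit tax.

Consumers pay €85; suppliers receive €72; quantity = 245.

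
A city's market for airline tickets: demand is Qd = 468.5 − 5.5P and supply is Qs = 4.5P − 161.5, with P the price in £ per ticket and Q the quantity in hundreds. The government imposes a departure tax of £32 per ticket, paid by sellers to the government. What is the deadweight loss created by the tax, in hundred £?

Deadweight loss = £1267.2 hundred.

Without the tax, 468.5 − 5.5P = 4.5P − 161.5 gives 10P = 630, so P* = £63 and Q* = 122.
With the tax collected from sellers, supply shifts: Qs = 4.5(P − 32) − 161.5.
New equilibrium: buyers pay £77.4, sellers receive £45.4, Q = 42.8. (Wedge: Pb − Ps = 32.)
Quantity falls by |ΔQ| = |122 − 42.8| = 79.2.
DWL = ½ · t · |ΔQ| = ½ · 32 · 79.2 = £1267.2.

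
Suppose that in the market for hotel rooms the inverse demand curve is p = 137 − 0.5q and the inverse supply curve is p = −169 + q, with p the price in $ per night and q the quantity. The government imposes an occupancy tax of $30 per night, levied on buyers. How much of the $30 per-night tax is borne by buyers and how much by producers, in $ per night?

Buyers bear $10 per night; producers bear $20 per night.

Inverting to q(p) form: qd = 274 − 2p; qs = p + 169.
Before the tax: set 274 − 2p = p + 169 → p* = $35, q* = 204.
With the tax collected from buyers, demand (in seller-price terms) shifts: qd = 274 − 2(p + 30).
Solving gives q = 184 with buyers paying $45 and producers receiving $15 (the $30 wedge).
Burden on buyers: $10; on producers: $20. (They sum to $30.)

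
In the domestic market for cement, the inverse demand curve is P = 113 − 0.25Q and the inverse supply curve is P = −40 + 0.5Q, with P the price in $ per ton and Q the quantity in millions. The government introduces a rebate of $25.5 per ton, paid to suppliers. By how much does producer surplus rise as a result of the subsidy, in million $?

Rewrite in direct form: Qd = 452 − 4P and Qs = 2P + 80.
Without the subsidy, 452 − 4P = 2P + 80 gives 6P = 372, so P* = $62 and Q* = 204.
With a per-unit subsidy paid to suppliers, each receives P + 25.5 per unit sold, so supply becomes Qs = 2(P + 25.5) + 80.
Solving gives Q = 238 with buyers paying $53.5 and suppliers receiving $79 (the $25.5 wedge).
ΔPS is the trapezoid between Q = 238 and Q = 204 of height $17: ½ · (204 + 238) · 17 = $3757.

Producer surplus rises by $3757 million.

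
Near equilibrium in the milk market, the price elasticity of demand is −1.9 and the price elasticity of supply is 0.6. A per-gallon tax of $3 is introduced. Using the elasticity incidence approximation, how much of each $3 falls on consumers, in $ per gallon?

Incidence ratio: consumers' share ≈ εs / (εs + |εd|) = 0.6 / (0.6 + 1.9) = 0.24.
So consumers bear ≈ 0.24 × $3 = $0.72; suppliers bear $2.28.

Consumers bear ≈ $0.72 per gallon.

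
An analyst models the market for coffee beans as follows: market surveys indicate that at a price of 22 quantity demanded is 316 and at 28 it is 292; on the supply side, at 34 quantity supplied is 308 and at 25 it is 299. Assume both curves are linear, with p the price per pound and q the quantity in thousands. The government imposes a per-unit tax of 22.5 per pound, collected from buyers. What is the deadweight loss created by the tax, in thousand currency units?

Demand slope: (292 − 316)/(28 − 22) = -4, so qd = 404 − 4p.
Supply slope: (299 − 308)/(25 − 34) = 1, so qs = p + 274.
Without the tax, 404 − 4p = p + 274 gives 5p = 130, so p* = 26 and q* = 300.
With the tax collected from buyers, demand (in seller-price terms) shifts: qd = 404 − 4(p + 22.5).
Solving gives q = 282 with buyers paying 30.5 and producers receiving 8 (the 22.5 wedge).
Quantity falls by |ΔQ| = |300 − 282| = 18.
DWL = ½ · t · |ΔQ| = ½ · 22.5 · 18 = 202.5.

Deadweight loss = 202.5 thousand.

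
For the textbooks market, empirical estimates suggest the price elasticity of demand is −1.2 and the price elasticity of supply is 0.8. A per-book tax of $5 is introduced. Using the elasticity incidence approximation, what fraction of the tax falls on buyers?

Buyers' share ≈ 0.4.

Incidence ratio: buyers' share ≈ εs / (εs + |εd|) = 0.8 / (0.8 + 1.2) = 0.4.
Supply is the less elastic side, so buyers bear the smaller share.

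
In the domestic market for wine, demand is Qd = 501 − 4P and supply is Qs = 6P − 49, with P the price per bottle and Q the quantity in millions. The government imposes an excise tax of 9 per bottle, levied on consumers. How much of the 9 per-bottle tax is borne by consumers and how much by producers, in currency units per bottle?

Consumers bear 5.4 per bottle; producers bear 3.6 per bottle.

Without the tax, 501 − 4P = 6P − 49 gives 10P = 550, so P* = 55 and Q* = 281.
With the tax collected from consumers, demand (in seller-price terms) shifts: Qd = 501 − 4(P + 9).
New equilibrium: consumers pay 60.4, producers receive 51.4, Q = 259.4. (Wedge: Pb − Ps = 9.)
Burden on consumers: 5.4; on producers: 3.6. (They sum to 9.)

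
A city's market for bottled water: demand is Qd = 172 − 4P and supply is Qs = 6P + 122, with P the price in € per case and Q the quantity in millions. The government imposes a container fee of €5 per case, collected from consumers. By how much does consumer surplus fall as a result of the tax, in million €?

Consumer surplus falls by €438 million.

Before the tax: set 172 − 4P = 6P + 122 → P* = €5, Q* = 152.
With the tax collected from consumers, demand (in seller-price terms) shifts: Qd = 172 − 4(P + 5).
Solving gives Q = 140 with consumers paying €8 and producers receiving €3 (the €5 wedge).
ΔCS is the trapezoid between Q = 140 and Q = 152 of height €3: ½ · (152 + 140) · 3 = €438.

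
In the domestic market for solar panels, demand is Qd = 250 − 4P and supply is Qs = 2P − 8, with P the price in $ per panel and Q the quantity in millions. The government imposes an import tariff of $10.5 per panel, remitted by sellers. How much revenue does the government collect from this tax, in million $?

Tax revenue = $672 million.

Without the tax, 250 − 4P = 2P − 8 gives 6P = 258, so P* = $43 and Q* = 78.
With the tax collected from sellers, supply shifts: Qs = 2(P − 10.5) − 8.
New equilibrium: buyers pay $46.5, sellers receive $36, Q = 64. (Wedge: Pb − Ps = 10.5.)
Revenue = t · Q = 10.5 · 64 = $672.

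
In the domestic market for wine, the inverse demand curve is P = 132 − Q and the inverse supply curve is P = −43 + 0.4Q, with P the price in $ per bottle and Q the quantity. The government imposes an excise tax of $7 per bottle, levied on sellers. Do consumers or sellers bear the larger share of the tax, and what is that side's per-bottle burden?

Inverting to Q(P) form: Qd = 132 − P; Qs = 2.5P + 107.5.
Without the tax, 132 − P = 2.5P + 107.5 gives 3.5P = 24.5, so P* = $7 and Q* = 125.
With the tax collected from sellers, supply shifts: Qs = 2.5(P − 7) + 107.5.
New equilibrium: consumers pay $12, sellers receive $5, Q = 120. (Wedge: Pb − Ps = 7.)
Per-bottle burden: consumers $5, sellers $2.
Consumers take the larger share because demand is less price-elastic here (demand slope 1 vs supply slope 2.5).
The less price-elastic side of the market bears the larger share of a per-unit tax.

Consumers bear the larger share: $5 per bottle.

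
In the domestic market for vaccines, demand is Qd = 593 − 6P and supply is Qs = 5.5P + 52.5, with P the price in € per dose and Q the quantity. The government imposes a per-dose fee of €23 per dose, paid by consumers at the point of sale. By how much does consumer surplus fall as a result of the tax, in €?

Before the tax: set 593 − 6P = 5.5P + 52.5 → P* = €47, Q* = 311.
With the tax collected from consumers, demand (in seller-price terms) shifts: Qd = 593 − 6(P + 23).
Solving gives Q = 245 with consumers paying €58 and sellers receiving €35 (the €23 wedge).
ΔCS is the trapezoid between Q = 245 and Q = 311 of height €11: ½ · (311 + 245) · 11 = €3058.

Consumer surplus falls by €3058.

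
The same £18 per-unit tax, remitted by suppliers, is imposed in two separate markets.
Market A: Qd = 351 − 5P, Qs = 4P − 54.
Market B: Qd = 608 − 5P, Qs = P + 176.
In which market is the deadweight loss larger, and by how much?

Market A, by £225.

Market A: pre-tax P* = £45, Q* = 126; post-tax Q = 86; deadweight loss = £360.
Market B: pre-tax P* = £72, Q* = 248; post-tax Q = 233; deadweight loss = £135.
Difference: £360 vs £135 → market A is larger by £225.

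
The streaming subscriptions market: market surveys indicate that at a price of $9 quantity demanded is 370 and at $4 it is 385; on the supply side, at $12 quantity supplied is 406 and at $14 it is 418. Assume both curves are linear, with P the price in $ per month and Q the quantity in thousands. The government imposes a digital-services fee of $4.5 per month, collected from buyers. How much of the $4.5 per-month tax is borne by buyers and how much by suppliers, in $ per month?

Demand slope: (385 − 370)/(4 − 9) = -3, so Qd = 397 − 3P.
Supply slope: (418 − 406)/(14 − 12) = 6, so Qs = 6P + 334.
Without the tax, 397 − 3P = 6P + 334 gives 9P = 63, so P* = $7 and Q* = 376.
With the tax collected from buyers, demand (in seller-price terms) shifts: Qd = 397 − 3(P + 4.5).
Solving gives Q = 367 with buyers paying $10 and suppliers receiving $5.5 (the $4.5 wedge).
Burden on buyers: $3; on suppliers: $1.5. (They sum to $4.5.)
The less price-elastic side of the market bears the larger share of a per-unit tax.

Buyers bear $3 per month; suppliers bear $1.5 per month.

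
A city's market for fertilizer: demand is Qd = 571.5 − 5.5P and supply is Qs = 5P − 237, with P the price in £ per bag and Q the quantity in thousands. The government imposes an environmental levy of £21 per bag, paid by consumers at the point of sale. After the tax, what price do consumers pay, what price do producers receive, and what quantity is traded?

Without the tax, 571.5 − 5.5P = 5P − 237 gives 10.5P = 808.5, so P* = £77 and Q* = 148.
With the tax collected from consumers, demand (in seller-price terms) shifts: Qd = 571.5 − 5.5(P + 21).
New equilibrium: consumers pay £87, producers receive £66, Q = 93. (Wedge: Pb − Ps = 21.)

Consumers pay £87; producers receive £66; quantity = 93.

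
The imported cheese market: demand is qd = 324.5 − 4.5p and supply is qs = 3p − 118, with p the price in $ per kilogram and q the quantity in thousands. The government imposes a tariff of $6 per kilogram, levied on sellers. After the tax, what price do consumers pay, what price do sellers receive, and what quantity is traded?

Consumers pay $61.4; sellers receive $55.4; quantity = 48.2.

Before the tax: set 324.5 − 4.5p = 3p − 118 → p* = $59, q* = 59.
With the tax collected from sellers, supply shifts: qs = 3(p − 6) − 118.
Solving gives q = 48.2 with consumers paying $61.4 and sellers receiving $55.4 (the $6 wedge).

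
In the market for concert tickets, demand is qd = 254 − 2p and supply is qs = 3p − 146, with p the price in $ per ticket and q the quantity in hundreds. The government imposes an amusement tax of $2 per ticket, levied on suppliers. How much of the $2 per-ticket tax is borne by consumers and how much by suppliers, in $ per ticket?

Consumers bear $1.2 per ticket; suppliers bear $0.8 per ticket.

Before the tax: set 254 − 2p = 3p − 146 → p* = $80, q* = 94.
With the tax collected from suppliers, supply shifts: qs = 3(p − 2) − 146.
New equilibrium: consumers pay $81.2, suppliers receive $79.2, q = 91.6. (Wedge: pb − ps = 2.)
Burden on consumers: $1.2; on suppliers: $0.8. (They sum to $2.)
The less price-elastic side of the market bears the larger share of a per-unit tax.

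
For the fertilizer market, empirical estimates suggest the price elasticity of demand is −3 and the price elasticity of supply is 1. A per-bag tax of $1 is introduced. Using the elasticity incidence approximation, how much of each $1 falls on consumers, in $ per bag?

Incidence ratio: consumers' share ≈ εs / (εs + |εd|) = 1 / (1 + 3) = 0.25.
So consumers bear ≈ 0.25 × $1 = $0.25; producers bear $0.75.

Consumers bear ≈ $0.25 per bag.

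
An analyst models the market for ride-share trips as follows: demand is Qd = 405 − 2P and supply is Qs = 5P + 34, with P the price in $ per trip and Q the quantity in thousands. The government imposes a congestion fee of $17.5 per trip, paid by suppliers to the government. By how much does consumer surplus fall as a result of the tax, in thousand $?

Consumer surplus falls by $3581.25 thousand.

Without the tax, 405 − 2P = 5P + 34 gives 7P = 371, so P* = $53 and Q* = 299.
With the tax collected from suppliers, supply shifts: Qs = 5(P − 17.5) + 34.
New equilibrium: buyers pay $65.5, suppliers receive $48, Q = 274. (Wedge: Pb − Ps = 17.5.)
ΔCS is the trapezoid between Q = 274 and Q = 299 of height $12.5: ½ · (299 + 274) · 12.5 = $3581.25.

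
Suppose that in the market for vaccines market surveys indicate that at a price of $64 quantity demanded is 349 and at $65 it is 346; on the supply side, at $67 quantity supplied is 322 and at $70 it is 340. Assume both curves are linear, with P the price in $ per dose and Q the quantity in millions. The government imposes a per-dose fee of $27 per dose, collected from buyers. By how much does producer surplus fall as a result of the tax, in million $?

Producer surplus falls by $2763 million.

Demand slope: (346 − 349)/(65 − 64) = -3, so Qd = 541 − 3P.
Supply slope: (340 − 322)/(70 − 67) = 6, so Qs = 6P − 80.
Before the tax: set 541 − 3P = 6P − 80 → P* = $69, Q* = 334.
With the tax collected from buyers, demand (in seller-price terms) shifts: Qd = 541 − 3(P + 27).
Solving gives Q = 280 with buyers paying $87 and suppliers receiving $60 (the $27 wedge).
ΔPS is the trapezoid between Q = 280 and Q = 334 of height $9: ½ · (334 + 280) · 9 = $2763.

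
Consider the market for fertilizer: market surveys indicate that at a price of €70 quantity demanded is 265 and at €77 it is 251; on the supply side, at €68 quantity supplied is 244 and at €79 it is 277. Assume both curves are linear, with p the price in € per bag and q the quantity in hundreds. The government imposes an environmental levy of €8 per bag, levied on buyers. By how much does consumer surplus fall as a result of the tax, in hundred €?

Demand slope: (251 − 265)/(77 − 70) = -2, so qd = 405 − 2p.
Supply slope: (277 − 244)/(79 − 68) = 3, so qs = 3p + 40.
Before the tax: set 405 − 2p = 3p + 40 → p* = €73, q* = 259.
With the tax collected from buyers, demand (in seller-price terms) shifts: qd = 405 − 2(p + 8).
Solving gives q = 249.4 with buyers paying €77.8 and suppliers receiving €69.8 (the €8 wedge).
ΔCS is the trapezoid between Q = 249.4 and Q = 259 of height €4.8: ½ · (259 + 249.4) · 4.8 = €1220.16.

Consumer surplus falls by €1220.16 hundred.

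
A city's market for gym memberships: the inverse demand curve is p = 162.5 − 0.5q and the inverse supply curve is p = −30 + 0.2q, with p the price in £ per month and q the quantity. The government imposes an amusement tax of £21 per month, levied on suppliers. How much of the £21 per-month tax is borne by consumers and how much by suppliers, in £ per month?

Inverting to q(p) form: qd = 325 − 2p; qs = 5p + 150.
Without the tax, 325 − 2p = 5p + 150 gives 7p = 175, so p* = £25 and q* = 275.
With the tax collected from suppliers, supply shifts: qs = 5(p − 21) + 150.
Solving gives q = 245 with consumers paying £40 and suppliers receiving £19 (the £21 wedge).
Burden on consumers: £15; on suppliers: £6. (They sum to £21.)
The less price-elastic side of the market bears the larger share of a per-unit tax.

Consumers bear £15 per month; suppliers bear £6 per month.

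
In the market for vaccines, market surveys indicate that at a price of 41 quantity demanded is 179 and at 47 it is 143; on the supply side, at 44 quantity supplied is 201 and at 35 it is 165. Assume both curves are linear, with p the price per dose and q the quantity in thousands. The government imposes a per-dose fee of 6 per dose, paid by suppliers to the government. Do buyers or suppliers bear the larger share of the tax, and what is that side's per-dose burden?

Suppliers bear the larger share: 3.6 per dose.

Demand slope: (143 − 179)/(47 − 41) = -6, so qd = 425 − 6p.
Supply slope: (165 − 201)/(35 − 44) = 4, so qs = 4p + 25.
Without the tax, 425 − 6p = 4p + 25 gives 10p = 400, so p* = 40 and q* = 185.
With the tax collected from suppliers, supply shifts: qs = 4(p − 6) + 25.
Solving gives q = 170.6 with buyers paying 42.4 and suppliers receiving 36.4 (the 6 wedge).
Per-dose burden: buyers 2.4, suppliers 3.6.
Suppliers take the larger share because supply is less price-elastic here (demand slope 6 vs supply slope 4).
The less price-elastic side of the market bears the larger share of a per-unit tax.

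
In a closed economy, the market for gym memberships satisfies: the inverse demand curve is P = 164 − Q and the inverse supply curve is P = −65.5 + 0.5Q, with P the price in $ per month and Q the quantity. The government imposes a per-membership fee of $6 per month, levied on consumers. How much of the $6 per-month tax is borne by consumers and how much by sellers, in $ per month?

Inverting to Q(P) form: Qd = 164 − P; Qs = 2P + 131.
Without the tax, 164 − P = 2P + 131 gives 3P = 33, so P* = $11 and Q* = 153.
With the tax collected from consumers, demand (in seller-price terms) shifts: Qd = 164 − (P + 6).
Solving gives Q = 149 with consumers paying $15 and sellers receiving $9 (the $6 wedge).
Burden on consumers: $4; on sellers: $2. (They sum to $6.)
The less price-elastic side of the market bears the larger share of a per-unit tax.

Consumers bear $4 per month; sellers bear $2 per month.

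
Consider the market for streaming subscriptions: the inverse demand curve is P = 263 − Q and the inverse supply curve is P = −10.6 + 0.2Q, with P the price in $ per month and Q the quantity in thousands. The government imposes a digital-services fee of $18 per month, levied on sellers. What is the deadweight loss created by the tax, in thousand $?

Inverting to Q(P) form: Qd = 263 − P; Qs = 5P + 53.
Without the tax, 263 − P = 5P + 53 gives 6P = 210, so P* = $35 and Q* = 228.
With the tax collected from sellers, supply shifts: Qs = 5(P − 18) + 53.
Solving gives Q = 213 with buyers paying $50 and sellers receiving $32 (the $18 wedge).
Quantity falls by |ΔQ| = |228 − 213| = 15.
DWL = ½ · t · |ΔQ| = ½ · 18 · 15 = $135.

Deadweight loss = $135 thousand.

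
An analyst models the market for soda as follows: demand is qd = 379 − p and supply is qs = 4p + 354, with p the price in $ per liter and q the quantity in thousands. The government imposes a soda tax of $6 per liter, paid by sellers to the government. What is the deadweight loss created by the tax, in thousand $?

Deadweight loss = $14.4 thousand.

Before the tax: set 379 − p = 4p + 354 → p* = $5, q* = 374.
With the tax collected from sellers, supply shifts: qs = 4(p − 6) + 354.
New equilibrium: buyers pay $9.8, sellers receive $3.8, q = 369.2. (Wedge: pb − ps = 6.)
Quantity falls by |ΔQ| = |374 − 369.2| = 4.8.
DWL = ½ · t · |ΔQ| = ½ · 6 · 4.8 = $14.4.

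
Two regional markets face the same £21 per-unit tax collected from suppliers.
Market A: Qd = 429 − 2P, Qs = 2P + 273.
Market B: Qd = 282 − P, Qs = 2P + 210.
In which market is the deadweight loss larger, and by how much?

Market A: pre-tax P* = £39, Q* = 351; post-tax Q = 330; deadweight loss = £220.5.
Market B: pre-tax P* = £24, Q* = 258; post-tax Q = 244; deadweight loss = £147.
Difference: £220.5 vs £147 → market A is larger by £73.5.

Market A, by £73.5.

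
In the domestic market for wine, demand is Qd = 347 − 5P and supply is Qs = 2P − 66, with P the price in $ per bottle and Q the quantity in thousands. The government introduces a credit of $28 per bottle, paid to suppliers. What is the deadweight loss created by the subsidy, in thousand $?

Before the subsidy: set 347 − 5P = 2P − 66 → P* = $59, Q* = 52.
With a per-unit subsidy paid to suppliers, each receives P + 28 per unit sold, so supply becomes Qs = 2(P + 28) − 66.
New equilibrium: consumers pay $51, suppliers receive $79, Q = 92. (Wedge: Pb − Ps = −28.)
Quantity rises by |ΔQ| = |52 − 92| = 40.
DWL = ½ · t · |ΔQ| = ½ · 28 · 40 = $560.

Deadweight loss = $560 thousand.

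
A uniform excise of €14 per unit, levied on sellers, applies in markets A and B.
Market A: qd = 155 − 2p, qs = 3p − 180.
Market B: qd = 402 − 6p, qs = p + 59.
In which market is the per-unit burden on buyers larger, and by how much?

Market A: pre-tax p* = €67, q* = 21; post-tax q = 4.2; per-unit burden on buyers = €8.4.
Market B: pre-tax p* = €49, q* = 108; post-tax q = 96; per-unit burden on buyers = €2.
Difference: €8.4 vs €2 → market A is larger by €6.4.

Market A, by €6.4.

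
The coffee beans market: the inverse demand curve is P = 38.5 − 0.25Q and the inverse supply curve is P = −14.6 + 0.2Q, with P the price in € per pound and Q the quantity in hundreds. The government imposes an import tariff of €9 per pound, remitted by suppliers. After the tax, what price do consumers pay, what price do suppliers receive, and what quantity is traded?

Consumers pay €14; suppliers receive €5; quantity = 98.

Rewrite in direct form: Qd = 154 − 4P and Qs = 5P + 73.
Before the tax: set 154 − 4P = 5P + 73 → P* = €9, Q* = 118.
With the tax collected from suppliers, supply shifts: Qs = 5(P − 9) + 73.
New equilibrium: consumers pay €14, suppliers receive €5, Q = 98. (Wedge: Pb − Ps = 9.)
The less price-elastic side of the market bears the larger share of a per-unit tax.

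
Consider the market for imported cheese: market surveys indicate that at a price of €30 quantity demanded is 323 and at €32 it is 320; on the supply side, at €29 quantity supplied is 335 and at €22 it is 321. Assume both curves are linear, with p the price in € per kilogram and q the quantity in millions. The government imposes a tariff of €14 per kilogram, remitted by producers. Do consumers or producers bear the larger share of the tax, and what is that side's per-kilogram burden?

Demand slope: (320 − 323)/(32 − 30) = -1.5, so qd = 368 − 1.5p.
Supply slope: (321 − 335)/(22 − 29) = 2, so qs = 2p + 277.
Without the tax, 368 − 1.5p = 2p + 277 gives 3.5p = 91, so p* = €26 and q* = 329.
With the tax collected from producers, supply shifts: qs = 2(p − 14) + 277.
New equilibrium: consumers pay €34, producers receive €20, q = 317. (Wedge: pb − ps = 14.)
Per-kilogram burden: consumers €8, producers €6.
Consumers take the larger share because demand is less price-elastic here (demand slope 1.5 vs supply slope 2).
The less price-elastic side of the market bears the larger share of a per-unit tax.

Consumers bear the larger share: €8 per kilogram.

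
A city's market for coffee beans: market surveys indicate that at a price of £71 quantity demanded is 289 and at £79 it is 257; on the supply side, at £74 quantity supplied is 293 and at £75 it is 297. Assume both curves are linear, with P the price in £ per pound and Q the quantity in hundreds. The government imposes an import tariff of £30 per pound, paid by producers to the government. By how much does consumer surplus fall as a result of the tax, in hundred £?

Consumer surplus falls by £3825 hundred.

Demand slope: (257 − 289)/(79 − 71) = -4, so Qd = 573 − 4P.
Supply slope: (297 − 293)/(75 − 74) = 4, so Qs = 4P − 3.
Without the tax, 573 − 4P = 4P − 3 gives 8P = 576, so P* = £72 and Q* = 285.
With the tax collected from producers, supply shifts: Qs = 4(P − 30) − 3.
Solving gives Q = 225 with consumers paying £87 and producers receiving £57 (the £30 wedge).
ΔCS is the trapezoid between Q = 225 and Q = 285 of height £15: ½ · (285 + 225) · 15 = £3825.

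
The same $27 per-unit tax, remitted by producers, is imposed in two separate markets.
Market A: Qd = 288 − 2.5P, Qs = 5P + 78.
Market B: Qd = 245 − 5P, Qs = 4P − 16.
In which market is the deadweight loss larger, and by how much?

Market B, by $202.5.

Market A: pre-tax P* = $28, Q* = 218; post-tax Q = 173; deadweight loss = $607.5.
Market B: pre-tax P* = $29, Q* = 100; post-tax Q = 40; deadweight loss = $810.
Difference: $607.5 vs $810 → market B is larger by $202.5.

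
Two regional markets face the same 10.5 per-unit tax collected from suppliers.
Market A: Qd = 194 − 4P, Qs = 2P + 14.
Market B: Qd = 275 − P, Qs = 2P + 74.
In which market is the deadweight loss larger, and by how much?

Market A: pre-tax P* = 30, Q* = 74; post-tax Q = 60; deadweight loss = 73.5.
Market B: pre-tax P* = 67, Q* = 208; post-tax Q = 201; deadweight loss = 36.75.
Difference: 73.5 vs 36.75 → market A is larger by 36.75.

Market A, by 36.75.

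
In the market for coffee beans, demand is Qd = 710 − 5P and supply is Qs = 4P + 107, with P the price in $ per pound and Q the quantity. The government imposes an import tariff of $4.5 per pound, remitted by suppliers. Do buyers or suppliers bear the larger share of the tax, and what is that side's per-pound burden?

Suppliers bear the larger share: $2.5 per pound.

Without the tax, 710 − 5P = 4P + 107 gives 9P = 603, so P* = $67 and Q* = 375.
With the tax collected from suppliers, supply shifts: Qs = 4(P − 4.5) + 107.
New equilibrium: buyers pay $69, suppliers receive $64.5, Q = 365. (Wedge: Pb − Ps = 4.5.)
Per-pound burden: buyers $2, suppliers $2.5.
Suppliers take the larger share because supply is less price-elastic here (demand slope 5 vs supply slope 4).
The less price-elastic side of the market bears the larger share of a per-unit tax.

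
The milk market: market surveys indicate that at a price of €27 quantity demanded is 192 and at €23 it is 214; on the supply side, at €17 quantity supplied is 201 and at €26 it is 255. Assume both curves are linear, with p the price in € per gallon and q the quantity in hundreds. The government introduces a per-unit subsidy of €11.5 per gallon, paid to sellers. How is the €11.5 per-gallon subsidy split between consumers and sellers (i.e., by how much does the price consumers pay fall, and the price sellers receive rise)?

Consumers gain €6 per gallon; sellers gain €5.5 per gallon.

Demand slope: (214 − 192)/(23 − 27) = -5.5, so qd = 340.5 − 5.5p.
Supply slope: (255 − 201)/(26 − 17) = 6, so qs = 6p + 99.
Before the subsidy: set 340.5 − 5.5p = 6p + 99 → p* = €21, q* = 225.
With a per-unit subsidy paid to sellers, each receives p + 11.5 per unit sold, so supply becomes qs = 6(p + 11.5) + 99.
Solving gives q = 258 with consumers paying €15 and sellers receiving €26.5 (the €11.5 wedge).
Gain to consumers: €6; to sellers: €5.5. (They sum to €11.5.)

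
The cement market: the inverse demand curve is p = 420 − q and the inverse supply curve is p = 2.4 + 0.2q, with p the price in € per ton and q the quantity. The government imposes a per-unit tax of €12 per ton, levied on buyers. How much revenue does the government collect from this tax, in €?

Tax revenue = €4056.

Rewrite in direct form: qd = 420 − p and qs = 5p − 12.
Without the tax, 420 − p = 5p − 12 gives 6p = 432, so p* = €72 and q* = 348.
With the tax collected from buyers, demand (in seller-price terms) shifts: qd = 420 − (p + 12).
New equilibrium: buyers pay €82, producers receive €70, q = 338. (Wedge: pb − ps = 12.)
Revenue = t · Q = 12 · 338 = €4056.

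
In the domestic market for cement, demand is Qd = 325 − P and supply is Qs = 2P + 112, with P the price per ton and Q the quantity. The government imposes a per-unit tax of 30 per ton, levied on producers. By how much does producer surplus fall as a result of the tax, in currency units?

Before the tax: set 325 − P = 2P + 112 → P* = 71, Q* = 254.
With the tax collected from producers, supply shifts: Qs = 2(P − 30) + 112.
New equilibrium: consumers pay 91, producers receive 61, Q = 234. (Wedge: Pb − Ps = 30.)
ΔPS is the trapezoid between Q = 234 and Q = 254 of height 10: ½ · (254 + 234) · 10 = 2440.

Producer surplus falls by 2440.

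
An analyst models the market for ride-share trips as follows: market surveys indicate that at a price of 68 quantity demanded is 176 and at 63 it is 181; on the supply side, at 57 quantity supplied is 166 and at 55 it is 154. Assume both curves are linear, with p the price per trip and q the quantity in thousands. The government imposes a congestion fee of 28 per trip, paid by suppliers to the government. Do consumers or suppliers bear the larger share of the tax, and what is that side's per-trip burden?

Demand slope: (181 − 176)/(63 − 68) = -1, so qd = 244 − p.
Supply slope: (154 − 166)/(55 − 57) = 6, so qs = 6p − 176.
Without the tax, 244 − p = 6p − 176 gives 7p = 420, so p* = 60 and q* = 184.
With the tax collected from suppliers, supply shifts: qs = 6(p − 28) − 176.
New equilibrium: consumers pay 84, suppliers receive 56, q = 160. (Wedge: pb − ps = 28.)
Per-trip burden: consumers 24, suppliers 4.
Consumers take the larger share because demand is less price-elastic here (demand slope 1 vs supply slope 6).
The less price-elastic side of the market bears the larger share of a per-unit tax.

Consumers bear the larger share: 24 per trip.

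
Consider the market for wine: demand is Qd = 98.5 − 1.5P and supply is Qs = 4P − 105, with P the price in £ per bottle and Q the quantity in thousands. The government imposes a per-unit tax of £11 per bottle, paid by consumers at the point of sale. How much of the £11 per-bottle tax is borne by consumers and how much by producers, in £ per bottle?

Consumers bear £8 per bottle; producers bear £3 per bottle.

Without the tax, 98.5 − 1.5P = 4P − 105 gives 5.5P = 203.5, so P* = £37 and Q* = 43.
With the tax collected from consumers, demand (in seller-price terms) shifts: Qd = 98.5 − 1.5(P + 11).
New equilibrium: consumers pay £45, producers receive £34, Q = 31. (Wedge: Pb − Ps = 11.)
Burden on consumers: £8; on producers: £3. (They sum to £11.)
The less price-elastic side of the market bears the larger share of a per-unit tax.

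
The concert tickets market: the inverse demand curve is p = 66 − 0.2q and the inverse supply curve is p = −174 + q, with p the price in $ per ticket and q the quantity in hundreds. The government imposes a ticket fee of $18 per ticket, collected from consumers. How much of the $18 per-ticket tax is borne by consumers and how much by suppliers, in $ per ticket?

Rewrite in direct form: qd = 330 − 5p and qs = p + 174.
Before the tax: set 330 − 5p = p + 174 → p* = $26, q* = 200.
With the tax collected from consumers, demand (in seller-price terms) shifts: qd = 330 − 5(p + 18).
Solving gives q = 185 with consumers paying $29 and suppliers receiving $11 (the $18 wedge).
Burden on consumers: $3; on suppliers: $15. (They sum to $18.)
The less price-elastic side of the market bears the larger share of a per-unit tax.

Consumers bear $3 per ticket; suppliers bear $15 per ticket.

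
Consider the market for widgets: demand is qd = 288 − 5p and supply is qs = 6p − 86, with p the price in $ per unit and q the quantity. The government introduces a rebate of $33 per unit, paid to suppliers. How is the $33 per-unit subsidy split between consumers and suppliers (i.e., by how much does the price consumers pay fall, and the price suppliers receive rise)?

Before the subsidy: set 288 − 5p = 6p − 86 → p* = $34, q* = 118.
With a per-unit subsidy paid to suppliers, each receives p + 33 per unit sold, so supply becomes qs = 6(p + 33) − 86.
Solving gives q = 208 with consumers paying $16 and suppliers receiving $49 (the $33 wedge).
Gain to consumers: $18; to suppliers: $15. (They sum to $33.)

Consumers gain $18 per unit; suppliers gain $15 per unit.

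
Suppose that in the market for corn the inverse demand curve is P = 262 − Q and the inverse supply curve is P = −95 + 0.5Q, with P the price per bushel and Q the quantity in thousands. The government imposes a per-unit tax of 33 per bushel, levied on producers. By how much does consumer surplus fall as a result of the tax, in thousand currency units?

Inverting to Q(P) form: Qd = 262 − P; Qs = 2P + 190.
Without the tax, 262 − P = 2P + 190 gives 3P = 72, so P* = 24 and Q* = 238.
With the tax collected from producers, supply shifts: Qs = 2(P − 33) + 190.
New equilibrium: buyers pay 46, producers receive 13, Q = 216. (Wedge: Pb − Ps = 33.)
ΔCS is the trapezoid between Q = 216 and Q = 238 of height 22: ½ · (238 + 216) · 22 = 4994.

Consumer surplus falls by 4994 thousand.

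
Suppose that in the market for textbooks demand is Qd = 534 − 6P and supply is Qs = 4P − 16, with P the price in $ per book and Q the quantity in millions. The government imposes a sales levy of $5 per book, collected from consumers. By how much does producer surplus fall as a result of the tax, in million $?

Producer surplus falls by $594 million.

Before the tax: set 534 − 6P = 4P − 16 → P* = $55, Q* = 204.
With the tax collected from consumers, demand (in seller-price terms) shifts: Qd = 534 − 6(P + 5).
New equilibrium: consumers pay $57, sellers receive $52, Q = 192. (Wedge: Pb − Ps = 5.)
ΔPS is the trapezoid between Q = 192 and Q = 204 of height $3: ½ · (204 + 192) · 3 = $594.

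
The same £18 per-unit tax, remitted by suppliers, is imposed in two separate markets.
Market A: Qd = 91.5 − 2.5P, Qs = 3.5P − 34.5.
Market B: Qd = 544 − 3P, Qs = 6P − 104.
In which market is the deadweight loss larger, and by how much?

Market A: pre-tax P* = £21, Q* = 39; post-tax Q = 12.75; deadweight loss = £236.25.
Market B: pre-tax P* = £72, Q* = 328; post-tax Q = 292; deadweight loss = £324.
Difference: £236.25 vs £324 → market B is larger by £87.75.

Market B, by £87.75.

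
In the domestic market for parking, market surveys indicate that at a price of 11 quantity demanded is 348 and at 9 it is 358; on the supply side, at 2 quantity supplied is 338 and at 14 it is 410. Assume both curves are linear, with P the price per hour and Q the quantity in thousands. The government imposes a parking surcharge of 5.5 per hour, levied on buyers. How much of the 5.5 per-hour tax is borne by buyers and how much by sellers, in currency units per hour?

Buyers bear 3 per hour; sellers bear 2.5 per hour.

Demand slope: (358 − 348)/(9 − 11) = -5, so Qd = 403 − 5P.
Supply slope: (410 − 338)/(14 − 2) = 6, so Qs = 6P + 326.
Without the tax, 403 − 5P = 6P + 326 gives 11P = 77, so P* = 7 and Q* = 368.
With the tax collected from buyers, demand (in seller-price terms) shifts: Qd = 403 − 5(P + 5.5).
Solving gives Q = 353 with buyers paying 10 and sellers receiving 4.5 (the 5.5 wedge).
Burden on buyers: 3; on sellers: 2.5. (They sum to 5.5.)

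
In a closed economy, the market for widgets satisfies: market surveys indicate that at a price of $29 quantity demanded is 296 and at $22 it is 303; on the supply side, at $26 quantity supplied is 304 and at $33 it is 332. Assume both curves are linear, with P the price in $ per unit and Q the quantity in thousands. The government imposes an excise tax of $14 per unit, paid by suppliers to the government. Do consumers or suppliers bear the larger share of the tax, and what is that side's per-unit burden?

Demand slope: (303 − 296)/(22 − 29) = -1, so Qd = 325 − P.
Supply slope: (332 − 304)/(33 − 26) = 4, so Qs = 4P + 200.
Before the tax: set 325 − P = 4P + 200 → P* = $25, Q* = 300.
With the tax collected from suppliers, supply shifts: Qs = 4(P − 14) + 200.
New equilibrium: consumers pay $36.2, suppliers receive $22.2, Q = 288.8. (Wedge: Pb − Ps = 14.)
Per-unit burden: consumers $11.2, suppliers $2.8.
Consumers take the larger share because demand is less price-elastic here (demand slope 1 vs supply slope 4).
The less price-elastic side of the market bears the larger share of a per-unit tax.

Consumers bear the larger share: $11.2 per unit.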